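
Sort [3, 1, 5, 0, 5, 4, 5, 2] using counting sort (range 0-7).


Count array: [1, 1, 1, 1, 1, 3, 0, 0]
Reconstruct: [0, 1, 2, 3, 4, 5, 5, 5]


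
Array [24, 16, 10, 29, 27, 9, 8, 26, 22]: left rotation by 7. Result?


Left rotate by 7: [26, 22, 24, 16, 10, 29, 27, 9, 8]


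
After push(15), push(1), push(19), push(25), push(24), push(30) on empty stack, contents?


push(15) -> [15]
push(1) -> [15, 1]
push(19) -> [15, 1, 19]
push(25) -> [15, 1, 19, 25]
push(24) -> [15, 1, 19, 25, 24]
push(30) -> [15, 1, 19, 25, 24, 30]
Final stack (bottom to top): [15, 1, 19, 25, 24, 30]


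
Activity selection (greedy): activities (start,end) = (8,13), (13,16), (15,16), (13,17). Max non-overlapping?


Greedy: pick earliest-ending, then skip overlaps.
Selected (2 activities): [(8, 13), (13, 16)]


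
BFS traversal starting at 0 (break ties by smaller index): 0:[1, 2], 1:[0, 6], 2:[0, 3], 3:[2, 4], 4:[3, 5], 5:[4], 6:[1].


BFS queue: start with [0]
Visit order: [0, 1, 2, 6, 3, 4, 5]


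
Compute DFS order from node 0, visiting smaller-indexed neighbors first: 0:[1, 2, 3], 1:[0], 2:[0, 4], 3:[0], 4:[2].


DFS stack-based: start with [0]
Visit order: [0, 1, 2, 4, 3]


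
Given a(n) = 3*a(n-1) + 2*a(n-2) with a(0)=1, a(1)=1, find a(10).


Build bottom-up:
...a(8)=9805, a(9)=34921, a(10)=3*34921+2*9805=124373


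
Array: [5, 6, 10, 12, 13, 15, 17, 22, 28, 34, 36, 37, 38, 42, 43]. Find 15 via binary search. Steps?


Search for 15:
[0,14] mid=7 arr[7]=22
[0,6] mid=3 arr[3]=12
[4,6] mid=5 arr[5]=15
Total: 3 comparisons


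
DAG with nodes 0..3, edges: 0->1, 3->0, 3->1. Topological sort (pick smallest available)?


Kahn's algorithm, process smallest node first
Order: [2, 3, 0, 1]


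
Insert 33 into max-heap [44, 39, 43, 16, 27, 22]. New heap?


Append 33: [44, 39, 43, 16, 27, 22, 33]
Bubble up: no swaps needed
Result: [44, 39, 43, 16, 27, 22, 33]


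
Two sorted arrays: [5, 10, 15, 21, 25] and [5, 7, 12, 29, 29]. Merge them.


Compare heads, take smaller each step.
Merged: [5, 5, 7, 10, 12, 15, 21, 25, 29, 29]


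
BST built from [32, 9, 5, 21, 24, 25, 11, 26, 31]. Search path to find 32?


BST root = 32
Search for 32: compare at each node
Path: [32]


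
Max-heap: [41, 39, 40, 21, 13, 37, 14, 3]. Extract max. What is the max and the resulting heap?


Max = 41
Replace root with last, heapify down
Resulting heap: [40, 39, 37, 21, 13, 3, 14]


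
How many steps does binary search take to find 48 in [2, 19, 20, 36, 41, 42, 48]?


Search for 48:
[0,6] mid=3 arr[3]=36
[4,6] mid=5 arr[5]=42
[6,6] mid=6 arr[6]=48
Total: 3 comparisons


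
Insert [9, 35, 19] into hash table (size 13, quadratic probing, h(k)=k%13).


Insertions: 9->slot 9; 35->slot 10; 19->slot 6
Table: [None, None, None, None, None, None, 19, None, None, 9, 35, None, None]


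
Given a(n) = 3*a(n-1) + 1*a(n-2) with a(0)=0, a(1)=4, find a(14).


Build bottom-up:
...a(12)=1869120, a(13)=6173284, a(14)=3*6173284+1*1869120=20388972


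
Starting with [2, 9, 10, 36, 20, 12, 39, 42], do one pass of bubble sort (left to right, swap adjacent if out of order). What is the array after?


After one pass: [2, 9, 10, 20, 12, 36, 39, 42]


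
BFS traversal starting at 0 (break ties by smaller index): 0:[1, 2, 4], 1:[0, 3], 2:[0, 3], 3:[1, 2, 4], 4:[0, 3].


BFS queue: start with [0]
Visit order: [0, 1, 2, 4, 3]


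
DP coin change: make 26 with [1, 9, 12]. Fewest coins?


dp[0]=0; dp[i]=1+min(dp[i-c] for c in coins)
...dp[21]=2, dp[22]=3, dp[23]=4, dp[24]=2, dp[25]=3, dp[26]=4
Minimum coins for 26 = 4


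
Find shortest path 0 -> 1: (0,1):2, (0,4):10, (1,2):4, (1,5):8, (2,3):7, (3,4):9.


Dijkstra from 0:
Distances: {0: 0, 1: 2, 2: 6, 3: 13, 4: 10, 5: 10}
Shortest distance to 1 = 2, path = [0, 1]


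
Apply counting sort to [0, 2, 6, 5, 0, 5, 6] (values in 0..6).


Count array: [2, 0, 1, 0, 0, 2, 2]
Reconstruct: [0, 0, 2, 5, 5, 6, 6]


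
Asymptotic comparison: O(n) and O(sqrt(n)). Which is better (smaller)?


sublinear grows slower than linear
O(sqrt(n)) is asymptotically smaller; O(n) grows faster


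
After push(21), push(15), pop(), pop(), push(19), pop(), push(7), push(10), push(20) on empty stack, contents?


push(21) -> [21]
push(15) -> [21, 15]
pop() returns 15 -> [21]
pop() returns 21 -> []
push(19) -> [19]
pop() returns 19 -> []
push(7) -> [7]
push(10) -> [7, 10]
push(20) -> [7, 10, 20]
Final stack (bottom to top): [7, 10, 20]


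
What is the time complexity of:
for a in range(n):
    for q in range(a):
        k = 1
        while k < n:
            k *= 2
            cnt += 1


Per nesting level: O(n) * O(n) [triangular over a] * O(log n) = O(n^2 log n)
Complexity: O(n^2 log n)


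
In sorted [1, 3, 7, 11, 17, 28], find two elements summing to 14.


Two pointers: lo=0, hi=5
Found pair: (3, 11) summing to 14


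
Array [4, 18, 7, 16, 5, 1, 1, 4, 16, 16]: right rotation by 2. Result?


Right rotate by 2: [16, 16, 4, 18, 7, 16, 5, 1, 1, 4]


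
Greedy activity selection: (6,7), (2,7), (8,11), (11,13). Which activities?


Greedy: pick earliest-ending, then skip overlaps.
Selected (3 activities): [(6, 7), (8, 11), (11, 13)]


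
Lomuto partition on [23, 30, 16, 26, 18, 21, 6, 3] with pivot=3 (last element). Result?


Elements <= 3 go left of pivot.
Result: [3, 30, 16, 26, 18, 21, 6, 23], pivot at index 0


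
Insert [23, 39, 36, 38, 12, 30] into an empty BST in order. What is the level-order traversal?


Root = 23; build tree by BST insertion.
Level-Order traversal: [23, 12, 39, 36, 30, 38]


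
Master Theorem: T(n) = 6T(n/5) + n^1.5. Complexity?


a=6, b=5, c=1.5. log_5(6)=1.113 < c=1.5. Case 3: O(n^c) = O(n^1.500)
Complexity: O(n^1.500)


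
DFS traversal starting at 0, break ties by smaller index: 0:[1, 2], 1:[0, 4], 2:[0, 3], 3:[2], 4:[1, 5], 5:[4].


DFS stack-based: start with [0]
Visit order: [0, 1, 4, 5, 2, 3]


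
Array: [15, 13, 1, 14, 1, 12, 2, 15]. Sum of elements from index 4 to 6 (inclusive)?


Prefix sums: [0, 15, 28, 29, 43, 44, 56, 58, 73]
Sum[4..6] = prefix[7] - prefix[4] = 58 - 43 = 15


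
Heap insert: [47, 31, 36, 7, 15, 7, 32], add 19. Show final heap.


Append 19: [47, 31, 36, 7, 15, 7, 32, 19]
Bubble up: swap idx 7(19) with idx 3(7)
Result: [47, 31, 36, 19, 15, 7, 32, 7]


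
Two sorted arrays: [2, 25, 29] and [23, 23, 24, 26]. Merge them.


Compare heads, take smaller each step.
Merged: [2, 23, 23, 24, 25, 26, 29]


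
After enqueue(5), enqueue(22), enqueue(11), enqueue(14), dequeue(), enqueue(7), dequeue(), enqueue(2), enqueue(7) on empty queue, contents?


enqueue(5) -> [5]
enqueue(22) -> [5, 22]
enqueue(11) -> [5, 22, 11]
enqueue(14) -> [5, 22, 11, 14]
dequeue() returns 5 -> [22, 11, 14]
enqueue(7) -> [22, 11, 14, 7]
dequeue() returns 22 -> [11, 14, 7]
enqueue(2) -> [11, 14, 7, 2]
enqueue(7) -> [11, 14, 7, 2, 7]
Final queue (front to back): [11, 14, 7, 2, 7]


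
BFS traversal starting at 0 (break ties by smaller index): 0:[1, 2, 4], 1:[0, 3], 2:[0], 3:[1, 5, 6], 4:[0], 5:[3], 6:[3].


BFS queue: start with [0]
Visit order: [0, 1, 2, 4, 3, 5, 6]


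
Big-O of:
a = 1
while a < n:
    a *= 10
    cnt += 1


Per nesting level: O(log n) = O(log n)
Complexity: O(log n)


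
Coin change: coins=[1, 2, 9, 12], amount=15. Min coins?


dp[0]=0; dp[i]=1+min(dp[i-c] for c in coins)
...dp[10]=2, dp[11]=2, dp[12]=1, dp[13]=2, dp[14]=2, dp[15]=3
Minimum coins for 15 = 3


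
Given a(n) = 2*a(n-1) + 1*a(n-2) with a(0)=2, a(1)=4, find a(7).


Build bottom-up:
...a(5)=140, a(6)=338, a(7)=2*338+1*140=816


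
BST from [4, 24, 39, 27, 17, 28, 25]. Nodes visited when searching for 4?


BST root = 4
Search for 4: compare at each node
Path: [4]


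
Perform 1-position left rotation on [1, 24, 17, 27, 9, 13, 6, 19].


Left rotate by 1: [24, 17, 27, 9, 13, 6, 19, 1]


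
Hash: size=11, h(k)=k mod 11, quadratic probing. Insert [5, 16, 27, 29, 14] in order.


Insertions: 5->slot 5; 16->slot 6; 27->slot 9; 29->slot 7; 14->slot 3
Table: [None, None, None, 14, None, 5, 16, 29, None, 27, None]


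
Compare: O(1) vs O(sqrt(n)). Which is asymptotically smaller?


constant grows slower than sublinear
O(1) is asymptotically smaller; O(sqrt(n)) grows faster


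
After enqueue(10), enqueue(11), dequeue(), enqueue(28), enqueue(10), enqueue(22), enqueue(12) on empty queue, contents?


enqueue(10) -> [10]
enqueue(11) -> [10, 11]
dequeue() returns 10 -> [11]
enqueue(28) -> [11, 28]
enqueue(10) -> [11, 28, 10]
enqueue(22) -> [11, 28, 10, 22]
enqueue(12) -> [11, 28, 10, 22, 12]
Final queue (front to back): [11, 28, 10, 22, 12]


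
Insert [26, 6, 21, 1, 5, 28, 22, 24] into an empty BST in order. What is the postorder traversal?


Root = 26; build tree by BST insertion.
Postorder traversal: [5, 1, 24, 22, 21, 6, 28, 26]


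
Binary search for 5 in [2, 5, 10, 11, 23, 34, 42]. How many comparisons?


Search for 5:
[0,6] mid=3 arr[3]=11
[0,2] mid=1 arr[1]=5
Total: 2 comparisons


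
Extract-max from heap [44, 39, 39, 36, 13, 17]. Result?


Max = 44
Replace root with last, heapify down
Resulting heap: [39, 36, 39, 17, 13]


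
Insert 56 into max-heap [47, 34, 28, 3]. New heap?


Append 56: [47, 34, 28, 3, 56]
Bubble up: swap idx 4(56) with idx 1(34); swap idx 1(56) with idx 0(47)
Result: [56, 47, 28, 3, 34]


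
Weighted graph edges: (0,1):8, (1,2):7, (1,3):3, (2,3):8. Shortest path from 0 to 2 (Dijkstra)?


Dijkstra from 0:
Distances: {0: 0, 1: 8, 2: 15, 3: 11}
Shortest distance to 2 = 15, path = [0, 1, 2]


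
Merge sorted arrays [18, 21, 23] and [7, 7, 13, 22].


Compare heads, take smaller each step.
Merged: [7, 7, 13, 18, 21, 22, 23]


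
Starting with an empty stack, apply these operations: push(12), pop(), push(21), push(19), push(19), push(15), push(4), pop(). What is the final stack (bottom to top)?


push(12) -> [12]
pop() returns 12 -> []
push(21) -> [21]
push(19) -> [21, 19]
push(19) -> [21, 19, 19]
push(15) -> [21, 19, 19, 15]
push(4) -> [21, 19, 19, 15, 4]
pop() returns 4 -> [21, 19, 19, 15]
Final stack (bottom to top): [21, 19, 19, 15]


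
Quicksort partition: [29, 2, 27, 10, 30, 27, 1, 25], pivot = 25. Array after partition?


Elements <= 25 go left of pivot.
Result: [2, 10, 1, 25, 30, 27, 27, 29], pivot at index 3


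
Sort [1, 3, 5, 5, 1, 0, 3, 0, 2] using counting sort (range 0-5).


Count array: [2, 2, 1, 2, 0, 2]
Reconstruct: [0, 0, 1, 1, 2, 3, 3, 5, 5]


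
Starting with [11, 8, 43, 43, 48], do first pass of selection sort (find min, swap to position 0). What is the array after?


After one pass: [8, 11, 43, 43, 48]


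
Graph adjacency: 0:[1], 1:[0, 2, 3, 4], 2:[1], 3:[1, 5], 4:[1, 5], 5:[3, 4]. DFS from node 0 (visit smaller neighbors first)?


DFS stack-based: start with [0]
Visit order: [0, 1, 2, 3, 5, 4]


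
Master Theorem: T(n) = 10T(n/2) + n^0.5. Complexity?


a=10, b=2, c=0.5. log_2(10)=3.322 > c=0.5. Case 1: O(n^log_b(a)) = O(n^3.322)
Complexity: O(n^3.322)


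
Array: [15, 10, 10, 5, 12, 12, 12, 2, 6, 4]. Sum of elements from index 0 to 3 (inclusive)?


Prefix sums: [0, 15, 25, 35, 40, 52, 64, 76, 78, 84, 88]
Sum[0..3] = prefix[4] - prefix[0] = 40 - 0 = 40


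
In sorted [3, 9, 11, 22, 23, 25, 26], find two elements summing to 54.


Two pointers: lo=0, hi=6
No pair sums to 54


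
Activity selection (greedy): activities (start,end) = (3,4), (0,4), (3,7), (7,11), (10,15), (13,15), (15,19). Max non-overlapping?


Greedy: pick earliest-ending, then skip overlaps.
Selected (4 activities): [(3, 4), (7, 11), (13, 15), (15, 19)]


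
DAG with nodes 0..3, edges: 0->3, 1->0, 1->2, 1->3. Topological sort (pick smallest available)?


Kahn's algorithm, process smallest node first
Order: [1, 0, 2, 3]


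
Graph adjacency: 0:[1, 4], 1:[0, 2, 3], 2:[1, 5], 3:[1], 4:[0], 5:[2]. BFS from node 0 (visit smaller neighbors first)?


BFS queue: start with [0]
Visit order: [0, 1, 4, 2, 3, 5]


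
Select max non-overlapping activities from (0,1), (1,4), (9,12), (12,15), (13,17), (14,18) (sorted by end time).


Greedy: pick earliest-ending, then skip overlaps.
Selected (4 activities): [(0, 1), (1, 4), (9, 12), (12, 15)]


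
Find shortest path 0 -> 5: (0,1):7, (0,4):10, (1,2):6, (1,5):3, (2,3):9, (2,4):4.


Dijkstra from 0:
Distances: {0: 0, 1: 7, 2: 13, 3: 22, 4: 10, 5: 10}
Shortest distance to 5 = 10, path = [0, 1, 5]


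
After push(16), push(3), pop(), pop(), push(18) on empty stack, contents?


push(16) -> [16]
push(3) -> [16, 3]
pop() returns 3 -> [16]
pop() returns 16 -> []
push(18) -> [18]
Final stack (bottom to top): [18]


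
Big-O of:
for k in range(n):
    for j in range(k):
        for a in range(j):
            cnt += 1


Per nesting level: O(n) * O(n) [triangular over k] * O(n) [triangular over j] = O(n^3)
Complexity: O(n^3)


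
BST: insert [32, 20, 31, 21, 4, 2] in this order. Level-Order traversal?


Root = 32; build tree by BST insertion.
Level-Order traversal: [32, 20, 4, 31, 2, 21]


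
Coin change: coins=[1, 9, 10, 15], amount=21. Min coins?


dp[0]=0; dp[i]=1+min(dp[i-c] for c in coins)
...dp[16]=2, dp[17]=3, dp[18]=2, dp[19]=2, dp[20]=2, dp[21]=3
Minimum coins for 21 = 3


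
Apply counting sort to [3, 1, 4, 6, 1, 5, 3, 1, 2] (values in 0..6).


Count array: [0, 3, 1, 2, 1, 1, 1]
Reconstruct: [1, 1, 1, 2, 3, 3, 4, 5, 6]


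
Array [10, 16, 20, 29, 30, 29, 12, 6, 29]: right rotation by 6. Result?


Right rotate by 6: [29, 30, 29, 12, 6, 29, 10, 16, 20]


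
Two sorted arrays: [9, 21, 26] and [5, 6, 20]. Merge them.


Compare heads, take smaller each step.
Merged: [5, 6, 9, 20, 21, 26]


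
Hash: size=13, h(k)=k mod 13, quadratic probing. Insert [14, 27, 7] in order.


Insertions: 14->slot 1; 27->slot 2; 7->slot 7
Table: [None, 14, 27, None, None, None, None, 7, None, None, None, None, None]


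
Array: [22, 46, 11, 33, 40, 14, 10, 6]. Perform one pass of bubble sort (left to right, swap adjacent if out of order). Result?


After one pass: [22, 11, 33, 40, 14, 10, 6, 46]


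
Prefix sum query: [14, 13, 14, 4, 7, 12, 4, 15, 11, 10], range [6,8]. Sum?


Prefix sums: [0, 14, 27, 41, 45, 52, 64, 68, 83, 94, 104]
Sum[6..8] = prefix[9] - prefix[6] = 94 - 64 = 30


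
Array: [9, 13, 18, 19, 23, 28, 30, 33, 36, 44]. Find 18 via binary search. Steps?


Search for 18:
[0,9] mid=4 arr[4]=23
[0,3] mid=1 arr[1]=13
[2,3] mid=2 arr[2]=18
Total: 3 comparisons


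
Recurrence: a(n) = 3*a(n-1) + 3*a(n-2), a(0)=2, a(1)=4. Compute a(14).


Build bottom-up:
...a(12)=10744002, a(13)=40733604, a(14)=3*40733604+3*10744002=154432818


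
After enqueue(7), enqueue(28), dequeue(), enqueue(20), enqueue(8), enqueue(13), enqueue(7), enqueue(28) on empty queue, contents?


enqueue(7) -> [7]
enqueue(28) -> [7, 28]
dequeue() returns 7 -> [28]
enqueue(20) -> [28, 20]
enqueue(8) -> [28, 20, 8]
enqueue(13) -> [28, 20, 8, 13]
enqueue(7) -> [28, 20, 8, 13, 7]
enqueue(28) -> [28, 20, 8, 13, 7, 28]
Final queue (front to back): [28, 20, 8, 13, 7, 28]


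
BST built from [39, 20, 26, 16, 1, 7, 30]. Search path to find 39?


BST root = 39
Search for 39: compare at each node
Path: [39]


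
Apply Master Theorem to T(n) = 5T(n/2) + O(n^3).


a=5, b=2, c=3. log_2(5)=2.322 < c=3. Case 3: O(n^c) = O(n^3)
Complexity: O(n^3)


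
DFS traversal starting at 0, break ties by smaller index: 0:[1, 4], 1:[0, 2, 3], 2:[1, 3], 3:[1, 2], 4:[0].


DFS stack-based: start with [0]
Visit order: [0, 1, 2, 3, 4]


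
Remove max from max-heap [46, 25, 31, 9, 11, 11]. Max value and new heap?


Max = 46
Replace root with last, heapify down
Resulting heap: [31, 25, 11, 9, 11]


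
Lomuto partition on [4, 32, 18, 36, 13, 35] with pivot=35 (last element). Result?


Elements <= 35 go left of pivot.
Result: [4, 32, 18, 13, 35, 36], pivot at index 4


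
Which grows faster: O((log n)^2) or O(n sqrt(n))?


polylogarithmic grows slower than n^1.5
O((log n)^2) is asymptotically smaller; O(n sqrt(n)) grows faster


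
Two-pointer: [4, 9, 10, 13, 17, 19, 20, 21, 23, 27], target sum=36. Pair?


Two pointers: lo=0, hi=9
Found pair: (9, 27) summing to 36


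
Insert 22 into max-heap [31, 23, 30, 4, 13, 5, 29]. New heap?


Append 22: [31, 23, 30, 4, 13, 5, 29, 22]
Bubble up: swap idx 7(22) with idx 3(4)
Result: [31, 23, 30, 22, 13, 5, 29, 4]


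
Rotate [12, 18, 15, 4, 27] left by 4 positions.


Left rotate by 4: [27, 12, 18, 15, 4]


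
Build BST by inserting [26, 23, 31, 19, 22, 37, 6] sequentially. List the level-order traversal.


Root = 26; build tree by BST insertion.
Level-Order traversal: [26, 23, 31, 19, 37, 6, 22]


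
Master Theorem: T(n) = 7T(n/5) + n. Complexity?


a=7, b=5, c=1. log_5(7)=1.209 > c=1. Case 1: O(n^log_b(a)) = O(n^1.209)
Complexity: O(n^1.209)


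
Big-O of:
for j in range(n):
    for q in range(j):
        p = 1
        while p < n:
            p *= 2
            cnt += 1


Per nesting level: O(n) * O(n) [triangular over j] * O(log n) = O(n^2 log n)
Complexity: O(n^2 log n)


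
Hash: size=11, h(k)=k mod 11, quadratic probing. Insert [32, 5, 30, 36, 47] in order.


Insertions: 32->slot 10; 5->slot 5; 30->slot 8; 36->slot 3; 47->slot 4
Table: [None, None, None, 36, 47, 5, None, None, 30, None, 32]


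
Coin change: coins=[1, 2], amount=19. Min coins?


dp[0]=0; dp[i]=1+min(dp[i-c] for c in coins)
...dp[14]=7, dp[15]=8, dp[16]=8, dp[17]=9, dp[18]=9, dp[19]=10
Minimum coins for 19 = 10


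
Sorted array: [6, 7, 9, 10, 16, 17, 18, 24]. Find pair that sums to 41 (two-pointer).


Two pointers: lo=0, hi=7
Found pair: (17, 24) summing to 41


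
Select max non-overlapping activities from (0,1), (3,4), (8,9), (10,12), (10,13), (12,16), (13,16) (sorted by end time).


Greedy: pick earliest-ending, then skip overlaps.
Selected (5 activities): [(0, 1), (3, 4), (8, 9), (10, 12), (12, 16)]


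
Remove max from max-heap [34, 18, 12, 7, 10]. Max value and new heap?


Max = 34
Replace root with last, heapify down
Resulting heap: [18, 10, 12, 7]


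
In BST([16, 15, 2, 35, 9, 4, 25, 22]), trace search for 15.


BST root = 16
Search for 15: compare at each node
Path: [16, 15]


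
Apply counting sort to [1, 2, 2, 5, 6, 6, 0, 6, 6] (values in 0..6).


Count array: [1, 1, 2, 0, 0, 1, 4]
Reconstruct: [0, 1, 2, 2, 5, 6, 6, 6, 6]


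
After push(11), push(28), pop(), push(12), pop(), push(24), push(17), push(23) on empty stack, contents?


push(11) -> [11]
push(28) -> [11, 28]
pop() returns 28 -> [11]
push(12) -> [11, 12]
pop() returns 12 -> [11]
push(24) -> [11, 24]
push(17) -> [11, 24, 17]
push(23) -> [11, 24, 17, 23]
Final stack (bottom to top): [11, 24, 17, 23]


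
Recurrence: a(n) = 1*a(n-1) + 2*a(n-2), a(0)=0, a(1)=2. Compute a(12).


Build bottom-up:
...a(10)=682, a(11)=1366, a(12)=1*1366+2*682=2730


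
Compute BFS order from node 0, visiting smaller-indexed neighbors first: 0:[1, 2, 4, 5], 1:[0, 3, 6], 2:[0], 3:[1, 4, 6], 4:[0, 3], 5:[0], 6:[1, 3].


BFS queue: start with [0]
Visit order: [0, 1, 2, 4, 5, 3, 6]


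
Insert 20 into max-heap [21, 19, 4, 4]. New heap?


Append 20: [21, 19, 4, 4, 20]
Bubble up: swap idx 4(20) with idx 1(19)
Result: [21, 20, 4, 4, 19]


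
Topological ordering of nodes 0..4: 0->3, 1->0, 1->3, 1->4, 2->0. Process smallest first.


Kahn's algorithm, process smallest node first
Order: [1, 2, 0, 3, 4]


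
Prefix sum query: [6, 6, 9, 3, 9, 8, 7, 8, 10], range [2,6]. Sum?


Prefix sums: [0, 6, 12, 21, 24, 33, 41, 48, 56, 66]
Sum[2..6] = prefix[7] - prefix[2] = 48 - 12 = 36


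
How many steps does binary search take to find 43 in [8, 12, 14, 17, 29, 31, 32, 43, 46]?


Search for 43:
[0,8] mid=4 arr[4]=29
[5,8] mid=6 arr[6]=32
[7,8] mid=7 arr[7]=43
Total: 3 comparisons


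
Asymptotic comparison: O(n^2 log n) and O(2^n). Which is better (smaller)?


n^2 log n grows slower than exponential
O(n^2 log n) is asymptotically smaller; O(2^n) grows faster


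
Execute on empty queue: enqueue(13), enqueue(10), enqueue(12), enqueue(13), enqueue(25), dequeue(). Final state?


enqueue(13) -> [13]
enqueue(10) -> [13, 10]
enqueue(12) -> [13, 10, 12]
enqueue(13) -> [13, 10, 12, 13]
enqueue(25) -> [13, 10, 12, 13, 25]
dequeue() returns 13 -> [10, 12, 13, 25]
Final queue (front to back): [10, 12, 13, 25]


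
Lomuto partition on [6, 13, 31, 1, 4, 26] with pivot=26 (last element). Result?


Elements <= 26 go left of pivot.
Result: [6, 13, 1, 4, 26, 31], pivot at index 4


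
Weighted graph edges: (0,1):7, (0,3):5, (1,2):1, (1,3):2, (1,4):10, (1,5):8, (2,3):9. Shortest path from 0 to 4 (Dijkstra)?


Dijkstra from 0:
Distances: {0: 0, 1: 7, 2: 8, 3: 5, 4: 17, 5: 15}
Shortest distance to 4 = 17, path = [0, 1, 4]


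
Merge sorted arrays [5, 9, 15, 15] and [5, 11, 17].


Compare heads, take smaller each step.
Merged: [5, 5, 9, 11, 15, 15, 17]


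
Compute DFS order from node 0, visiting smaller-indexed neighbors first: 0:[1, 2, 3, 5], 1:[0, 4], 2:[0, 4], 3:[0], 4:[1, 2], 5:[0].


DFS stack-based: start with [0]
Visit order: [0, 1, 4, 2, 3, 5]


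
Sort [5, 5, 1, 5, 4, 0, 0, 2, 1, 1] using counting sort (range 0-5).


Count array: [2, 3, 1, 0, 1, 3]
Reconstruct: [0, 0, 1, 1, 1, 2, 4, 5, 5, 5]


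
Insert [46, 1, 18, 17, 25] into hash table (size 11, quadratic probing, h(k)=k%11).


Insertions: 46->slot 2; 1->slot 1; 18->slot 7; 17->slot 6; 25->slot 3
Table: [None, 1, 46, 25, None, None, 17, 18, None, None, None]


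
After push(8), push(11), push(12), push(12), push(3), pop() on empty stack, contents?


push(8) -> [8]
push(11) -> [8, 11]
push(12) -> [8, 11, 12]
push(12) -> [8, 11, 12, 12]
push(3) -> [8, 11, 12, 12, 3]
pop() returns 3 -> [8, 11, 12, 12]
Final stack (bottom to top): [8, 11, 12, 12]


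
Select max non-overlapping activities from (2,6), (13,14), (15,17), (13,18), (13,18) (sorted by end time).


Greedy: pick earliest-ending, then skip overlaps.
Selected (3 activities): [(2, 6), (13, 14), (15, 17)]


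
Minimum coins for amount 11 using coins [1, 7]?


dp[0]=0; dp[i]=1+min(dp[i-c] for c in coins)
...dp[6]=6, dp[7]=1, dp[8]=2, dp[9]=3, dp[10]=4, dp[11]=5
Minimum coins for 11 = 5


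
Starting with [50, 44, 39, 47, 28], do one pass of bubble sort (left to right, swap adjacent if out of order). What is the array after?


After one pass: [44, 39, 47, 28, 50]


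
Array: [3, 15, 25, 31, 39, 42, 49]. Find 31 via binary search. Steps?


Search for 31:
[0,6] mid=3 arr[3]=31
Total: 1 comparisons


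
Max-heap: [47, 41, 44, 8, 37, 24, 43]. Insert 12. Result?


Append 12: [47, 41, 44, 8, 37, 24, 43, 12]
Bubble up: swap idx 7(12) with idx 3(8)
Result: [47, 41, 44, 12, 37, 24, 43, 8]


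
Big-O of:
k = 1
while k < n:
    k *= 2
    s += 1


Per nesting level: O(log n) = O(log n)
Complexity: O(log n)


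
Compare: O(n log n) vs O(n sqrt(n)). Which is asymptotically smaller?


linearithmic grows slower than n^1.5
O(n log n) is asymptotically smaller; O(n sqrt(n)) grows faster


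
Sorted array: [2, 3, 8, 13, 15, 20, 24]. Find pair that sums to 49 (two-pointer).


Two pointers: lo=0, hi=6
No pair sums to 49


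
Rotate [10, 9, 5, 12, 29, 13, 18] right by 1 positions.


Right rotate by 1: [18, 10, 9, 5, 12, 29, 13]


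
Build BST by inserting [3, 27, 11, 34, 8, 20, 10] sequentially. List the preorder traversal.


Root = 3; build tree by BST insertion.
Preorder traversal: [3, 27, 11, 8, 10, 20, 34]


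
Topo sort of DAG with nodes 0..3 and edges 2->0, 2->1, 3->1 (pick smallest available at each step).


Kahn's algorithm, process smallest node first
Order: [2, 0, 3, 1]


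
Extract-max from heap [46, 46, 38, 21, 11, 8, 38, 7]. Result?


Max = 46
Replace root with last, heapify down
Resulting heap: [46, 21, 38, 7, 11, 8, 38]


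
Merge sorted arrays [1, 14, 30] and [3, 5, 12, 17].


Compare heads, take smaller each step.
Merged: [1, 3, 5, 12, 14, 17, 30]


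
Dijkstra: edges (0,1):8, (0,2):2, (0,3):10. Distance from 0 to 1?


Dijkstra from 0:
Distances: {0: 0, 1: 8, 2: 2, 3: 10}
Shortest distance to 1 = 8, path = [0, 1]


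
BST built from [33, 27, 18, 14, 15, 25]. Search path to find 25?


BST root = 33
Search for 25: compare at each node
Path: [33, 27, 18, 25]


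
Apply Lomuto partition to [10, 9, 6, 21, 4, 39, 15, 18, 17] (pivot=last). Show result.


Elements <= 17 go left of pivot.
Result: [10, 9, 6, 4, 15, 17, 21, 18, 39], pivot at index 5


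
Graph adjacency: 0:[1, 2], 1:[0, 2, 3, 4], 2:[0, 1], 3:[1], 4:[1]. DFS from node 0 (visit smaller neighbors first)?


DFS stack-based: start with [0]
Visit order: [0, 1, 2, 3, 4]


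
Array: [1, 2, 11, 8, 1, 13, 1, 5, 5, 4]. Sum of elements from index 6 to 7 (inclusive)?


Prefix sums: [0, 1, 3, 14, 22, 23, 36, 37, 42, 47, 51]
Sum[6..7] = prefix[8] - prefix[6] = 42 - 36 = 6


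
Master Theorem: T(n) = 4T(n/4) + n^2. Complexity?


a=4, b=4, c=2. log_4(4)=1 < c=2. Case 3: O(n^c) = O(n^2)
Complexity: O(n^2)


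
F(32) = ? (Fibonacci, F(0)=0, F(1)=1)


F(n)=F(n-1)+F(n-2)
...F(30)=832040, F(31)=1346269, F(32)=2178309


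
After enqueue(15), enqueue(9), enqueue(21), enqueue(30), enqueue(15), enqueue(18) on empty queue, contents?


enqueue(15) -> [15]
enqueue(9) -> [15, 9]
enqueue(21) -> [15, 9, 21]
enqueue(30) -> [15, 9, 21, 30]
enqueue(15) -> [15, 9, 21, 30, 15]
enqueue(18) -> [15, 9, 21, 30, 15, 18]
Final queue (front to back): [15, 9, 21, 30, 15, 18]


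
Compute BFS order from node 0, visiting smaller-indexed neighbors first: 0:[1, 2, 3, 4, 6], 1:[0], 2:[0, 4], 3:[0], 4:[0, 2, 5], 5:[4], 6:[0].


BFS queue: start with [0]
Visit order: [0, 1, 2, 3, 4, 6, 5]


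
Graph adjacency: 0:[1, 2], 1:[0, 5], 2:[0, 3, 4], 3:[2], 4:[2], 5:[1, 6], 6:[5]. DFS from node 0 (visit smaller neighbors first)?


DFS stack-based: start with [0]
Visit order: [0, 1, 5, 6, 2, 3, 4]


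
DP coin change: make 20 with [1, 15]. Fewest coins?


dp[0]=0; dp[i]=1+min(dp[i-c] for c in coins)
...dp[15]=1, dp[16]=2, dp[17]=3, dp[18]=4, dp[19]=5, dp[20]=6
Minimum coins for 20 = 6


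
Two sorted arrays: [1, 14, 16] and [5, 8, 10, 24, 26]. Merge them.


Compare heads, take smaller each step.
Merged: [1, 5, 8, 10, 14, 16, 24, 26]


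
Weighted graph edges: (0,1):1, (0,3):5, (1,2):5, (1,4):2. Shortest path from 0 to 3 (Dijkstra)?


Dijkstra from 0:
Distances: {0: 0, 1: 1, 2: 6, 3: 5, 4: 3}
Shortest distance to 3 = 5, path = [0, 3]


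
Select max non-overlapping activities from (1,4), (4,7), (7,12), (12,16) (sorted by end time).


Greedy: pick earliest-ending, then skip overlaps.
Selected (4 activities): [(1, 4), (4, 7), (7, 12), (12, 16)]


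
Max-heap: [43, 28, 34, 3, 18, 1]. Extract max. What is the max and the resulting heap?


Max = 43
Replace root with last, heapify down
Resulting heap: [34, 28, 1, 3, 18]


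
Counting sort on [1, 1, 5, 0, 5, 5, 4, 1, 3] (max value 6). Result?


Count array: [1, 3, 0, 1, 1, 3, 0]
Reconstruct: [0, 1, 1, 1, 3, 4, 5, 5, 5]


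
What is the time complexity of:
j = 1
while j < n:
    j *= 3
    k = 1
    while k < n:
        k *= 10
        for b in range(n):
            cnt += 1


Per nesting level: O(log n) * O(log n) * O(n) = O(n (log n)^2)
Complexity: O(n (log n)^2)


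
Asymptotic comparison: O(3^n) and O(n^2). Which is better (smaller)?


quadratic grows slower than exponential (base 3)
O(n^2) is asymptotically smaller; O(3^n) grows faster


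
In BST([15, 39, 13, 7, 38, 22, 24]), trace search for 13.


BST root = 15
Search for 13: compare at each node
Path: [15, 13]


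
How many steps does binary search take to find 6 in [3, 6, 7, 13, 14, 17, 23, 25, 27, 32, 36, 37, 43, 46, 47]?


Search for 6:
[0,14] mid=7 arr[7]=25
[0,6] mid=3 arr[3]=13
[0,2] mid=1 arr[1]=6
Total: 3 comparisons


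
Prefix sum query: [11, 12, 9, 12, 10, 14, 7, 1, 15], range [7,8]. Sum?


Prefix sums: [0, 11, 23, 32, 44, 54, 68, 75, 76, 91]
Sum[7..8] = prefix[9] - prefix[7] = 91 - 75 = 16


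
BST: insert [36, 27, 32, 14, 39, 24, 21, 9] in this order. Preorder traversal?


Root = 36; build tree by BST insertion.
Preorder traversal: [36, 27, 14, 9, 24, 21, 32, 39]


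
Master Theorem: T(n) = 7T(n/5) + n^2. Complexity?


a=7, b=5, c=2. log_5(7)=1.209 < c=2. Case 3: O(n^c) = O(n^2)
Complexity: O(n^2)


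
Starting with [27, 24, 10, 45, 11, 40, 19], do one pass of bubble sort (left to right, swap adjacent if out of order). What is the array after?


After one pass: [24, 10, 27, 11, 40, 19, 45]


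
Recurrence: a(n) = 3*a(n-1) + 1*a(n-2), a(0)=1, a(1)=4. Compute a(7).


Build bottom-up:
...a(5)=469, a(6)=1549, a(7)=3*1549+1*469=5116


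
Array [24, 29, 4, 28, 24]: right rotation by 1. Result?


Right rotate by 1: [24, 24, 29, 4, 28]


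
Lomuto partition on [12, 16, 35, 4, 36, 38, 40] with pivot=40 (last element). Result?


Elements <= 40 go left of pivot.
Result: [12, 16, 35, 4, 36, 38, 40], pivot at index 6


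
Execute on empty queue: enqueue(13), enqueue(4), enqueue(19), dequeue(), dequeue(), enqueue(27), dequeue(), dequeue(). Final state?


enqueue(13) -> [13]
enqueue(4) -> [13, 4]
enqueue(19) -> [13, 4, 19]
dequeue() returns 13 -> [4, 19]
dequeue() returns 4 -> [19]
enqueue(27) -> [19, 27]
dequeue() returns 19 -> [27]
dequeue() returns 27 -> []
Final queue (front to back): []


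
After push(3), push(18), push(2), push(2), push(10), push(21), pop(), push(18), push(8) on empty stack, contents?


push(3) -> [3]
push(18) -> [3, 18]
push(2) -> [3, 18, 2]
push(2) -> [3, 18, 2, 2]
push(10) -> [3, 18, 2, 2, 10]
push(21) -> [3, 18, 2, 2, 10, 21]
pop() returns 21 -> [3, 18, 2, 2, 10]
push(18) -> [3, 18, 2, 2, 10, 18]
push(8) -> [3, 18, 2, 2, 10, 18, 8]
Final stack (bottom to top): [3, 18, 2, 2, 10, 18, 8]


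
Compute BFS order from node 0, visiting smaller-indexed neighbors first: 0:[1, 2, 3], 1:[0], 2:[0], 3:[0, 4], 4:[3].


BFS queue: start with [0]
Visit order: [0, 1, 2, 3, 4]


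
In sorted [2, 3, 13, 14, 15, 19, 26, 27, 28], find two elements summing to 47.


Two pointers: lo=0, hi=8
Found pair: (19, 28) summing to 47


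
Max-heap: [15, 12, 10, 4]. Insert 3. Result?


Append 3: [15, 12, 10, 4, 3]
Bubble up: no swaps needed
Result: [15, 12, 10, 4, 3]


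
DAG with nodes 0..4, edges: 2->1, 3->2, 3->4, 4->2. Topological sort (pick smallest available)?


Kahn's algorithm, process smallest node first
Order: [0, 3, 4, 2, 1]


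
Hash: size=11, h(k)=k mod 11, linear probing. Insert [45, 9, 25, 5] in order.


Insertions: 45->slot 1; 9->slot 9; 25->slot 3; 5->slot 5
Table: [None, 45, None, 25, None, 5, None, None, None, 9, None]


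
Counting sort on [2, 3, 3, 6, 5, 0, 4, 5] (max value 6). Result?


Count array: [1, 0, 1, 2, 1, 2, 1]
Reconstruct: [0, 2, 3, 3, 4, 5, 5, 6]


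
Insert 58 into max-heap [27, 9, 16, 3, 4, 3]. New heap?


Append 58: [27, 9, 16, 3, 4, 3, 58]
Bubble up: swap idx 6(58) with idx 2(16); swap idx 2(58) with idx 0(27)
Result: [58, 9, 27, 3, 4, 3, 16]


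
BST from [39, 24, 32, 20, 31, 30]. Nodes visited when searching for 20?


BST root = 39
Search for 20: compare at each node
Path: [39, 24, 20]


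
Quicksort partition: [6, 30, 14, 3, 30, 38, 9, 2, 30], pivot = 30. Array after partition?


Elements <= 30 go left of pivot.
Result: [6, 30, 14, 3, 30, 9, 2, 30, 38], pivot at index 7


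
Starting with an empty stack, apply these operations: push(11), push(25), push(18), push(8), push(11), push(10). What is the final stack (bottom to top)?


push(11) -> [11]
push(25) -> [11, 25]
push(18) -> [11, 25, 18]
push(8) -> [11, 25, 18, 8]
push(11) -> [11, 25, 18, 8, 11]
push(10) -> [11, 25, 18, 8, 11, 10]
Final stack (bottom to top): [11, 25, 18, 8, 11, 10]


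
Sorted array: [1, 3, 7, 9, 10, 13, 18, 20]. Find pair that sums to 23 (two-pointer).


Two pointers: lo=0, hi=7
Found pair: (3, 20) summing to 23


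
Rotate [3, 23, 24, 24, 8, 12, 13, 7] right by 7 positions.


Right rotate by 7: [23, 24, 24, 8, 12, 13, 7, 3]


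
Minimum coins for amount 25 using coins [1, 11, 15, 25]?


dp[0]=0; dp[i]=1+min(dp[i-c] for c in coins)
...dp[20]=6, dp[21]=7, dp[22]=2, dp[23]=3, dp[24]=4, dp[25]=1
Minimum coins for 25 = 1


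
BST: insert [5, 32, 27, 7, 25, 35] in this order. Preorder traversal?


Root = 5; build tree by BST insertion.
Preorder traversal: [5, 32, 27, 7, 25, 35]


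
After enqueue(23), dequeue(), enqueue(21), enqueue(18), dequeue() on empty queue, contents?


enqueue(23) -> [23]
dequeue() returns 23 -> []
enqueue(21) -> [21]
enqueue(18) -> [21, 18]
dequeue() returns 21 -> [18]
Final queue (front to back): [18]


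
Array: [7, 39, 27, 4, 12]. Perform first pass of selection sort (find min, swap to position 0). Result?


After one pass: [4, 39, 27, 7, 12]


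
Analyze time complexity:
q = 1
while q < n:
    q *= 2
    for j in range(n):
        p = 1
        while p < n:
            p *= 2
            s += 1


Per nesting level: O(log n) * O(n) * O(log n) = O(n (log n)^2)
Complexity: O(n (log n)^2)


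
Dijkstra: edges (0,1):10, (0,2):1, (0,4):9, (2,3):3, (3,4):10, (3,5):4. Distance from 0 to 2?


Dijkstra from 0:
Distances: {0: 0, 1: 10, 2: 1, 3: 4, 4: 9, 5: 8}
Shortest distance to 2 = 1, path = [0, 2]


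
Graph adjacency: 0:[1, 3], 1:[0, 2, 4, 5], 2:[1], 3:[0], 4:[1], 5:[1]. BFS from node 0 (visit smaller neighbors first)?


BFS queue: start with [0]
Visit order: [0, 1, 3, 2, 4, 5]


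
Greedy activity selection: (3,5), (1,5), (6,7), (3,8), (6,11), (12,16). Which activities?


Greedy: pick earliest-ending, then skip overlaps.
Selected (3 activities): [(3, 5), (6, 7), (12, 16)]


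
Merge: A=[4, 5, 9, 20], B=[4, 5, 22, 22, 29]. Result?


Compare heads, take smaller each step.
Merged: [4, 4, 5, 5, 9, 20, 22, 22, 29]


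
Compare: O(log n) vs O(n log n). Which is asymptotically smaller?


logarithmic grows slower than linearithmic
O(log n) is asymptotically smaller; O(n log n) grows faster


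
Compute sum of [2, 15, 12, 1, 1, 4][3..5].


Prefix sums: [0, 2, 17, 29, 30, 31, 35]
Sum[3..5] = prefix[6] - prefix[3] = 35 - 29 = 6


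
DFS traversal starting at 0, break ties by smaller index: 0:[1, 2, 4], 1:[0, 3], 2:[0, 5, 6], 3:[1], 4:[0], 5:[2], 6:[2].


DFS stack-based: start with [0]
Visit order: [0, 1, 3, 2, 5, 6, 4]


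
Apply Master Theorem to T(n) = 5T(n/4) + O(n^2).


a=5, b=4, c=2. log_4(5)=1.161 < c=2. Case 3: O(n^c) = O(n^2)
Complexity: O(n^2)


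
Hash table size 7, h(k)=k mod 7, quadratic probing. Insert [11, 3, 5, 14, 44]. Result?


Insertions: 11->slot 4; 3->slot 3; 5->slot 5; 14->slot 0; 44->slot 2
Table: [14, None, 44, 3, 11, 5, None]


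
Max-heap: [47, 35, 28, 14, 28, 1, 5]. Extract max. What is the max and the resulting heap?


Max = 47
Replace root with last, heapify down
Resulting heap: [35, 28, 28, 14, 5, 1]


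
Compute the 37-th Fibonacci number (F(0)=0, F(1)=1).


F(n)=F(n-1)+F(n-2)
...F(35)=9227465, F(36)=14930352, F(37)=24157817


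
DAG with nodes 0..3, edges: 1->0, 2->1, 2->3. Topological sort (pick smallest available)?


Kahn's algorithm, process smallest node first
Order: [2, 1, 0, 3]


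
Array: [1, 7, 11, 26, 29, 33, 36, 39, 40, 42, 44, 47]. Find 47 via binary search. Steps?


Search for 47:
[0,11] mid=5 arr[5]=33
[6,11] mid=8 arr[8]=40
[9,11] mid=10 arr[10]=44
[11,11] mid=11 arr[11]=47
Total: 4 comparisons


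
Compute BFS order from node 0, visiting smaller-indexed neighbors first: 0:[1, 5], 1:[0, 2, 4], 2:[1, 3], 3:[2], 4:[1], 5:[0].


BFS queue: start with [0]
Visit order: [0, 1, 5, 2, 4, 3]


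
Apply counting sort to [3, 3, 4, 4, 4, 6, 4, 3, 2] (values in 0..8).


Count array: [0, 0, 1, 3, 4, 0, 1, 0, 0]
Reconstruct: [2, 3, 3, 3, 4, 4, 4, 4, 6]


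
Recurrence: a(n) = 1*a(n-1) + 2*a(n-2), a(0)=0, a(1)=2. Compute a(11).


Build bottom-up:
...a(9)=342, a(10)=682, a(11)=1*682+2*342=1366


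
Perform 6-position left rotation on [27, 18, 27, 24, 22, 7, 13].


Left rotate by 6: [13, 27, 18, 27, 24, 22, 7]


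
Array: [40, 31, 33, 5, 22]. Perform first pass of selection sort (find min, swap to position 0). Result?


After one pass: [5, 31, 33, 40, 22]


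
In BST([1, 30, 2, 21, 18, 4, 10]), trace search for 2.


BST root = 1
Search for 2: compare at each node
Path: [1, 30, 2]


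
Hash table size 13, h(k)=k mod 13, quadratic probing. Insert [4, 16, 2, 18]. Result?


Insertions: 4->slot 4; 16->slot 3; 2->slot 2; 18->slot 5
Table: [None, None, 2, 16, 4, 18, None, None, None, None, None, None, None]


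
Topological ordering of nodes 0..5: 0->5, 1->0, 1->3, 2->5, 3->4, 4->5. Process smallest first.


Kahn's algorithm, process smallest node first
Order: [1, 0, 2, 3, 4, 5]


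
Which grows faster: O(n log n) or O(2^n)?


linearithmic grows slower than exponential
O(n log n) is asymptotically smaller; O(2^n) grows faster


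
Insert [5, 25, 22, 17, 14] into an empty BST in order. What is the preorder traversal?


Root = 5; build tree by BST insertion.
Preorder traversal: [5, 25, 22, 17, 14]


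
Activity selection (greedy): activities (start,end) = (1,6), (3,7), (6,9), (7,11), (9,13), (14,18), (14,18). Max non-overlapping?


Greedy: pick earliest-ending, then skip overlaps.
Selected (4 activities): [(1, 6), (6, 9), (9, 13), (14, 18)]


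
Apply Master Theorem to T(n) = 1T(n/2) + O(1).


a=1, b=2, c=0. log_2(1)=0 = c=0. Case 2: O(n^c log n) = O(log n)
Complexity: O(log n)


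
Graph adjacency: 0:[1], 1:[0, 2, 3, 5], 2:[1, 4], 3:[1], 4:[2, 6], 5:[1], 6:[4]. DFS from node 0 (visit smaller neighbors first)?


DFS stack-based: start with [0]
Visit order: [0, 1, 2, 4, 6, 3, 5]


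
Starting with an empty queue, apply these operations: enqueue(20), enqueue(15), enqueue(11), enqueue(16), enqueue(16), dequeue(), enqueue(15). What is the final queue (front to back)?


enqueue(20) -> [20]
enqueue(15) -> [20, 15]
enqueue(11) -> [20, 15, 11]
enqueue(16) -> [20, 15, 11, 16]
enqueue(16) -> [20, 15, 11, 16, 16]
dequeue() returns 20 -> [15, 11, 16, 16]
enqueue(15) -> [15, 11, 16, 16, 15]
Final queue (front to back): [15, 11, 16, 16, 15]


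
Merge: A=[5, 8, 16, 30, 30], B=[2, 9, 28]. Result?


Compare heads, take smaller each step.
Merged: [2, 5, 8, 9, 16, 28, 30, 30]


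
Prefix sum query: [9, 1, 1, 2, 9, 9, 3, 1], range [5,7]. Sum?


Prefix sums: [0, 9, 10, 11, 13, 22, 31, 34, 35]
Sum[5..7] = prefix[8] - prefix[5] = 35 - 22 = 13


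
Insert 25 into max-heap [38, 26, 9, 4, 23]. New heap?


Append 25: [38, 26, 9, 4, 23, 25]
Bubble up: swap idx 5(25) with idx 2(9)
Result: [38, 26, 25, 4, 23, 9]


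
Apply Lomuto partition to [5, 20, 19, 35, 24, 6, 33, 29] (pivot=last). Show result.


Elements <= 29 go left of pivot.
Result: [5, 20, 19, 24, 6, 29, 33, 35], pivot at index 5


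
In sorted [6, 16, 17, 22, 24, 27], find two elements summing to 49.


Two pointers: lo=0, hi=5
Found pair: (22, 27) summing to 49


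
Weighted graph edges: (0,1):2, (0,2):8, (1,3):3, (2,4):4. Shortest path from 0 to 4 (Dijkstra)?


Dijkstra from 0:
Distances: {0: 0, 1: 2, 2: 8, 3: 5, 4: 12}
Shortest distance to 4 = 12, path = [0, 2, 4]


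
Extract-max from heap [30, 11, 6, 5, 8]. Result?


Max = 30
Replace root with last, heapify down
Resulting heap: [11, 8, 6, 5]


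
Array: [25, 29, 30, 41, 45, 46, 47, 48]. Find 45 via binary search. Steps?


Search for 45:
[0,7] mid=3 arr[3]=41
[4,7] mid=5 arr[5]=46
[4,4] mid=4 arr[4]=45
Total: 3 comparisons
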